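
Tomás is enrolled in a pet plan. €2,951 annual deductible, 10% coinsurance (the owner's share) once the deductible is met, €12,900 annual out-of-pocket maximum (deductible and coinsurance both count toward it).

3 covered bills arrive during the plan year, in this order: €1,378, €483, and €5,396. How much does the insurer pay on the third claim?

€3,875.40

Claim 1 — €1,378: fully absorbed by the deductible. Owner pays €1,378; OOP now €1,378. Plan pays €1,378 − €1,378 = €0.
Claim 2 — €483: entire amount goes to the deductible. Cost to owner: €483. OOP to date €1,861. Plan pays €483 − €483 = €0.
Claim 3 — €5,396: €1,090 finishes the deductible; €4,306 goes to coinsurance; 10% of €4,306 = €430.60. Owner owes €1,520.60 (running OOP €3,381.60). Insurer: €5,396 − €1,520.60 = €3,875.40.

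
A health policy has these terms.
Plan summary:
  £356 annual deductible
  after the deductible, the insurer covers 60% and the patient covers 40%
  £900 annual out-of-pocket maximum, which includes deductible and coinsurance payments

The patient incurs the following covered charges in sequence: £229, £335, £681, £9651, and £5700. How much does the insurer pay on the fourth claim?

£9462.60

Bill 1, £229: fully absorbed by the deductible. Patient pays £229; OOP now £229. Plan pays £229 − £229 = £0.
Bill 2, £335: £127 to deductible, leaving £208; patient's 40% is £83.20. Patient owes £210.20 (running OOP £439.20). Insurer: £335 − £210.20 = £124.80.
Bill 3, £681: 40% coinsurance on £681 = £272.40. Cost to patient: £272.40. OOP to date £711.60. Insurer: £681 − £272.40 = £408.60.
Bill 4, £9651: deductible already satisfied, so patient's share is 40% × £9651 = £3860.40. That would push OOP to £4572, over the £900 cap, so patient pays £900 − £711.60 = £188.40. Insurer: £9651 − £188.40 = £9462.60.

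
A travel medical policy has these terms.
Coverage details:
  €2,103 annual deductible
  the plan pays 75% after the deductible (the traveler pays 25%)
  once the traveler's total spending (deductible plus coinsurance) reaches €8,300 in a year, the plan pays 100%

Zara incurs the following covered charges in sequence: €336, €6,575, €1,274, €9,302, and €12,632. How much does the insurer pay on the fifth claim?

€10,281

Claim 1 (€336): all of it applies to the deductible. Cost to traveler: €336. OOP to date €336. Insurer: €336 − €336 = €0.
Claim 2 (€6,575): €1,767 finishes the deductible; €4,808 goes to coinsurance; traveler's 25% is €1,202. Cost to traveler: €2,969. OOP to date €3,305. Insurer: €6,575 − €2,969 = €3,606.
Claim 3 (€1,274): deductible met; 25% of €1,274 = €318.50. Traveler pays €318.50; OOP now €3,623.50. Plan pays €1,274 − €318.50 = €955.50.
Claim 4 (€9,302): deductible met; 25% of €9,302 = €2,325.50. Traveler owes €2,325.50 (running OOP €5,949). Plan pays €9,302 − €2,325.50 = €6,976.50.
Claim 5 (€12,632): deductible already satisfied, so traveler's share is 25% × €12,632 = €3,158. OOP would hit €9,107 > €8,300, so the cap limits the traveler to €8,300 − €5,949 = €2,351. Insurer: €12,632 − €2,351 = €10,281.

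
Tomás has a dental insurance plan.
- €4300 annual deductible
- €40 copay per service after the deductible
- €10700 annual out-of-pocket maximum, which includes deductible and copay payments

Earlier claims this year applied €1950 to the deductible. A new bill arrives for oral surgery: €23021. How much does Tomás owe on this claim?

Deductible still to meet: €4300 − €1950 = €2350.
The remaining €20671 (= €23021 − €2350) moves to the copay.
Copay on this service: €40.
So the patient owes €2350 + €40 = €2390 before any cap.
Total out-of-pocket so far would be €1950 + €2390 = €4340, below the €10700 cap — no reduction.

€2390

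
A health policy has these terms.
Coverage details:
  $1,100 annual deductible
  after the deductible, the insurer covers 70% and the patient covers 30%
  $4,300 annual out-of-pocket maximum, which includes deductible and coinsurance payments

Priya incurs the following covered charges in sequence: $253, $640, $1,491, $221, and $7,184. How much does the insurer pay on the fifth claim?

Bill 1, $253: entire amount goes to the deductible. Cost to patient: $253. OOP to date $253. Plan pays $253 − $253 = $0.
Bill 2, $640: entire amount goes to the deductible. Patient owes $640 (running OOP $893). Insurer: $640 − $640 = $0.
Bill 3, $1,491: $207 to deductible, leaving $1,284; coinsurance $1,284 × 30% = $385.20. Patient pays $592.20; OOP now $1,485.20. Insurer: $1,491 − $592.20 = $898.80.
Bill 4, $221: 30% coinsurance on $221 = $66.30. Patient owes $66.30 (running OOP $1,551.50). Plan pays $221 − $66.30 = $154.70.
Bill 5, $7,184: deductible met; 30% of $7,184 = $2,155.20. Cost to patient: $2,155.20. OOP to date $3,706.70. Plan pays $7,184 − $2,155.20 = $5,028.80.

$5,028.80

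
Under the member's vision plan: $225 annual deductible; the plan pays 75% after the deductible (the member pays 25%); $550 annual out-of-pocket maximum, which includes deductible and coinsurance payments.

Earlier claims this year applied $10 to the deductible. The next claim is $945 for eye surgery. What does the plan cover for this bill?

Remaining deductible: $225 − $10 = $215.
That leaves $945 − $215 = $730 for coinsurance.
Coinsurance: $730 × 25% = $182.50.
That puts the member's cost at $215 + $182.50 = $397.50 before any cap.
Total out-of-pocket so far would be $10 + $397.50 = $407.50, below the $550 cap — no reduction.
The insurer covers the remainder: $945 − $397.50 = $547.50.

$547.50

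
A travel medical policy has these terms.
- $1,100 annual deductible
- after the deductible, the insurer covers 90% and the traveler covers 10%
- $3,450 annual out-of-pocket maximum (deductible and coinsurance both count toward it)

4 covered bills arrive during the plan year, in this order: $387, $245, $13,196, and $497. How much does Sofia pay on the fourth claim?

#1 ($387): fully absorbed by the deductible. Traveler pays $387; OOP now $387.
#2 ($245): fully absorbed by the deductible. Traveler pays $245; OOP now $632.
#3 ($13,196): $468 finishes the deductible; $12,728 goes to coinsurance; traveler's 10% is $1,272.80. Traveler owes $1,740.80 (running OOP $2,372.80).
#4 ($497): 10% coinsurance on $497 = $49.70. Traveler pays $49.70; OOP now $2,422.50.

$49.70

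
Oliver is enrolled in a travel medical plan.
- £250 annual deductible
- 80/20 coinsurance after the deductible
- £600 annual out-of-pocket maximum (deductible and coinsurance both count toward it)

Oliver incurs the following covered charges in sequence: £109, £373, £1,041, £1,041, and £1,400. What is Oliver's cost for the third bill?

£208.20

Bill 1, £109: all of it applies to the deductible. Traveler owes £109 (running OOP £109).
Bill 2, £373: deductible takes £141, £232 remains; 20% of £232 = £46.40. Traveler owes £187.40 (running OOP £296.40).
Bill 3, £1,041: deductible already satisfied, so traveler's share is 20% × £1,041 = £208.20. Traveler owes £208.20 (running OOP £504.60).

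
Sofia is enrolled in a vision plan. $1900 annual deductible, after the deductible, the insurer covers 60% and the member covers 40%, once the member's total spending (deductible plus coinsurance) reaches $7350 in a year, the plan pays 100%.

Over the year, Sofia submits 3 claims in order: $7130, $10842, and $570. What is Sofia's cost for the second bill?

Bill 1, $7130: deductible takes $1900, $5230 remains; member's 40% is $2092. Member owes $3992 (running OOP $3992).
Bill 2, $10842: deductible already satisfied, so member's share is 40% × $10842 = $4336.80. OOP would hit $8328.80 > $7350, so the cap limits the member to $7350 − $3992 = $3358.

$3358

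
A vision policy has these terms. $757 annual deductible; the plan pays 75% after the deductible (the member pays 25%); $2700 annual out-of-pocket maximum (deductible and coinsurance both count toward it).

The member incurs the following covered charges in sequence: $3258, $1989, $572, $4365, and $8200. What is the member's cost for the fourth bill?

$677.50

Claim 1 — $3258: $757 to deductible, leaving $2501; coinsurance $2501 × 25% = $625.25. Member pays $1382.25; OOP now $1382.25.
Claim 2 — $1989: deductible met; 25% of $1989 = $497.25. Cost to member: $497.25. OOP to date $1879.50.
Claim 3 — $572: 25% coinsurance on $572 = $143. Member pays $143; OOP now $2022.50.
Claim 4 — $4365: deductible met; 25% of $4365 = $1091.25. That would push OOP to $3113.75, over the $2700 cap, so member pays $2700 − $2022.50 = $677.50.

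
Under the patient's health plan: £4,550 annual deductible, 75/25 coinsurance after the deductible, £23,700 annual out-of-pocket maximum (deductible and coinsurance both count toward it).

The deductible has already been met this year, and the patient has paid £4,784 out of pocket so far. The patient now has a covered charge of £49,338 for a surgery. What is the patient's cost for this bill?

With the deductible met, the entire £49,338 is subject to coinsurance.
Coinsurance: £49,338 × 25% = £12,334.50.
Cumulative spending £4,784 + £12,334.50 = £17,118.50 stays under the £23,700 maximum.

£12,334.50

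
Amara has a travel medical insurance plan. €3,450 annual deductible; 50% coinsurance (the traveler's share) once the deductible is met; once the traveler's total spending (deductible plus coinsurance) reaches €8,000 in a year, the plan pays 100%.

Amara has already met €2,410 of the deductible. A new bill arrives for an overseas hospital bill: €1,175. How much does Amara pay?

€1,107.50

€2,410 of the €3,450 deductible is already met, leaving €1,040.
After the €1,040 deductible portion, €1,175 − €1,040 = €135 is subject to coinsurance.
Traveler's 50% share of €135 is €67.50.
So the traveler owes €1,040 + €67.50 = €1,107.50 before any cap.
Year-to-date out-of-pocket becomes €2,410 + €1,107.50 = €3,517.50, still under the €8,000 maximum, so no cap applies.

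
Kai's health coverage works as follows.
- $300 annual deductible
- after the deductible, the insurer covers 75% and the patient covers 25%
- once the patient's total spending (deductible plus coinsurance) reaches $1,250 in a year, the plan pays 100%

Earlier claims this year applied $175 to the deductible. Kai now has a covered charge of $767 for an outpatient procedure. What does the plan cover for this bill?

$481.50

Deductible still to meet: $300 − $175 = $125.
After the $125 deductible portion, $767 − $125 = $642 is subject to coinsurance.
25% of $642 = $160.50 falls to the patient.
That puts the patient's cost at $125 + $160.50 = $285.50 before any cap.
Year-to-date out-of-pocket becomes $175 + $285.50 = $460.50, still under the $1,250 maximum, so no cap applies.
Insurer pays the balance: $767 − $285.50 = $481.50.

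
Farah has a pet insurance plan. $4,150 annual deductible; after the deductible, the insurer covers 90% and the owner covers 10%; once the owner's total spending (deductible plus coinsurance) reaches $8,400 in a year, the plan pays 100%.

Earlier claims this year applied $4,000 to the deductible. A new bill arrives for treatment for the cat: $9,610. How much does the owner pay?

Deductible still to meet: $4,150 − $4,000 = $150.
That leaves $9,610 − $150 = $9,460 for coinsurance.
Owner's 10% share of $9,460 is $946.
So the owner owes $150 + $946 = $1,096 before any cap.
Year-to-date out-of-pocket becomes $4,000 + $1,096 = $5,096, still under the $8,400 maximum, so no cap applies.

$1,096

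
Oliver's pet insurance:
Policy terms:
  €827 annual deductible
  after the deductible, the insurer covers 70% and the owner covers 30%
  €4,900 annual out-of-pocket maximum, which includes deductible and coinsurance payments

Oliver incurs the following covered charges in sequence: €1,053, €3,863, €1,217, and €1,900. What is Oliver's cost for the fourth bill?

Claim 1 — €1,053: deductible takes €827, €226 remains; 30% of €226 = €67.80. Cost to owner: €894.80. OOP to date €894.80.
Claim 2 — €3,863: 30% coinsurance on €3,863 = €1,158.90. Owner owes €1,158.90 (running OOP €2,053.70).
Claim 3 — €1,217: deductible met; 30% of €1,217 = €365.10. Owner pays €365.10; OOP now €2,418.80.
Claim 4 — €1,900: deductible already satisfied, so owner's share is 30% × €1,900 = €570. Owner pays €570; OOP now €2,988.80.

€570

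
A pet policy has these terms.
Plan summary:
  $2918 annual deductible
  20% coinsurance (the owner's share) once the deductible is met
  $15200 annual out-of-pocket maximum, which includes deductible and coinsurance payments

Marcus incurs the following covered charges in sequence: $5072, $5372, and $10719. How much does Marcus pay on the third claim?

$2143.80

Claim 1 ($5072): deductible takes $2918, $2154 remains; owner's 20% is $430.80. Owner pays $3348.80; OOP now $3348.80.
Claim 2 ($5372): 20% coinsurance on $5372 = $1074.40. Owner pays $1074.40; OOP now $4423.20.
Claim 3 ($10719): deductible met; 20% of $10719 = $2143.80. Cost to owner: $2143.80. OOP to date $6567.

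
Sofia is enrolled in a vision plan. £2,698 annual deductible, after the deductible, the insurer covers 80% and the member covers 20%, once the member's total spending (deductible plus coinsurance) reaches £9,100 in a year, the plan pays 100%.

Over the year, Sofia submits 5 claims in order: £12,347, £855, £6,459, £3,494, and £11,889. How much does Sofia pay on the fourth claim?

£698.80

Bill 1, £12,347: £2,698 to deductible, leaving £9,649; 20% of £9,649 = £1,929.80. Member owes £4,627.80 (running OOP £4,627.80).
Bill 2, £855: 20% coinsurance on £855 = £171. Cost to member: £171. OOP to date £4,798.80.
Bill 3, £6,459: deductible met; 20% of £6,459 = £1,291.80. Member owes £1,291.80 (running OOP £6,090.60).
Bill 4, £3,494: 20% coinsurance on £3,494 = £698.80. Cost to member: £698.80. OOP to date £6,789.40.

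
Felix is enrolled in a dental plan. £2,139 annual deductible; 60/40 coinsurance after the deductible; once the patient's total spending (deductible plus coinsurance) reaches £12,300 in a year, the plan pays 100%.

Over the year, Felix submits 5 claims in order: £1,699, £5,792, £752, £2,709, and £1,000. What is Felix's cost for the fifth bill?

£400

#1 (£1,699): entire amount goes to the deductible. Cost to patient: £1,699. OOP to date £1,699.
#2 (£5,792): £440 to deductible, leaving £5,352; 40% of £5,352 = £2,140.80. Patient pays £2,580.80; OOP now £4,279.80.
#3 (£752): 40% coinsurance on £752 = £300.80. Patient owes £300.80 (running OOP £4,580.60).
#4 (£2,709): deductible already satisfied, so patient's share is 40% × £2,709 = £1,083.60. Cost to patient: £1,083.60. OOP to date £5,664.20.
#5 (£1,000): deductible met; 40% of £1,000 = £400. Patient pays £400; OOP now £6,064.20.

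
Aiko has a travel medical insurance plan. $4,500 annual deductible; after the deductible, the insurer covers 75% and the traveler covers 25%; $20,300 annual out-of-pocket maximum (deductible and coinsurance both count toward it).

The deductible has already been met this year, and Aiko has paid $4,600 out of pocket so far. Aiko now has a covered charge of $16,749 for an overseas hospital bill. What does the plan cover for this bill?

$12,561.75

With the deductible met, the entire $16,749 is subject to coinsurance.
Coinsurance: $16,749 × 25% = $4,187.25.
Year-to-date out-of-pocket becomes $4,600 + $4,187.25 = $8,787.25, still under the $20,300 maximum, so no cap applies.
The insurer covers the remainder: $16,749 − $4,187.25 = $12,561.75.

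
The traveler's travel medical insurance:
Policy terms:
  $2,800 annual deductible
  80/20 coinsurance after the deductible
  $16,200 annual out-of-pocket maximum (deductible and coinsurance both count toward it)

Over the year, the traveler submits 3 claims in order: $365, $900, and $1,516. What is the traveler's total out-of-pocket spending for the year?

#1 ($365): entire amount goes to the deductible. Traveler owes $365 (running OOP $365).
#2 ($900): all of it applies to the deductible. Traveler owes $900 (running OOP $1,265).
#3 ($1,516): all of it applies to the deductible. Traveler owes $1,516 (running OOP $2,781).
Total paid by the traveler: $365 + $900 + $1,516 = $2,781.

$2,781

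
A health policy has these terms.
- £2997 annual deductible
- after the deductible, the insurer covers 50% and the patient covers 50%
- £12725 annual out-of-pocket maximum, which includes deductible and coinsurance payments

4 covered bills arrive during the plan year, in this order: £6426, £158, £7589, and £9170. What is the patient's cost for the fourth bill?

#1 (£6426): £2997 to deductible, leaving £3429; 50% of £3429 = £1714.50. Cost to patient: £4711.50. OOP to date £4711.50.
#2 (£158): deductible met; 50% of £158 = £79. Cost to patient: £79. OOP to date £4790.50.
#3 (£7589): deductible met; 50% of £7589 = £3794.50. Patient pays £3794.50; OOP now £8585.
#4 (£9170): 50% coinsurance on £9170 = £4585. OOP would hit £13170 > £12725, so the cap limits the patient to £12725 − £8585 = £4140.

£4140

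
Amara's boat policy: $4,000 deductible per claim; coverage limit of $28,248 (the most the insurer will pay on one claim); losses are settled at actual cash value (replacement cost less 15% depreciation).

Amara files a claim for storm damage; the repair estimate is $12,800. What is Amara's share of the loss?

Depreciate 15%: the covered value is $12,800 × 0.85 = $10,880.
Subtract the deductible: $10,880 − $4,000 = $6,880.
That's under the $28,248 cap, so the insurer reimburses the full $6,880.
Owner's share is the uncovered remainder: $12,800 − $6,880 = $5,920.

$5,920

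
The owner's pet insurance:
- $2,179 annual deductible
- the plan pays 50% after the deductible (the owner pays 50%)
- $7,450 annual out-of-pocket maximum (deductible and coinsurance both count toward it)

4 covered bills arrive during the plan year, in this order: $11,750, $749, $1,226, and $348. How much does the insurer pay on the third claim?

#1 ($11,750): $2,179 finishes the deductible; $9,571 goes to coinsurance; 50% of $9,571 = $4,785.50. Cost to owner: $6,964.50. OOP to date $6,964.50. Insurer: $11,750 − $6,964.50 = $4,785.50.
#2 ($749): deductible met; 50% of $749 = $374.50. Owner owes $374.50 (running OOP $7,339). Insurer: $749 − $374.50 = $374.50.
#3 ($1,226): deductible met; 50% of $1,226 = $613. Adding that to $7,339 gives $7,952, past the $7,450 cap; owner pays only $7,450 − $7,339 = $111. Plan pays $1,226 − $111 = $1,115.

$1,115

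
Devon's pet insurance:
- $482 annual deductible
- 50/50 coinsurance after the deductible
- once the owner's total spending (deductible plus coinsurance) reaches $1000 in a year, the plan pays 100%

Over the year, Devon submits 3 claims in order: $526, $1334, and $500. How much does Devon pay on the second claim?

$496

Claim 1 ($526): $482 finishes the deductible; $44 goes to coinsurance; 50% of $44 = $22. Owner owes $504 (running OOP $504).
Claim 2 ($1334): deductible already satisfied, so owner's share is 50% × $1334 = $667. That would push OOP to $1171, over the $1000 cap, so owner pays $1000 − $504 = $496.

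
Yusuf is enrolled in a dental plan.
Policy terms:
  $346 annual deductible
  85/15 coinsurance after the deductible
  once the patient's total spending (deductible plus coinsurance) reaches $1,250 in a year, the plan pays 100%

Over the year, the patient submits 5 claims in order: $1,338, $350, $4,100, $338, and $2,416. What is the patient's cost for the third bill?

$615

#1 ($1,338): $346 to deductible, leaving $992; coinsurance $992 × 15% = $148.80. Patient owes $494.80 (running OOP $494.80).
#2 ($350): deductible met; 15% of $350 = $52.50. Patient owes $52.50 (running OOP $547.30).
#3 ($4,100): deductible met; 15% of $4,100 = $615. Cost to patient: $615. OOP to date $1,162.30.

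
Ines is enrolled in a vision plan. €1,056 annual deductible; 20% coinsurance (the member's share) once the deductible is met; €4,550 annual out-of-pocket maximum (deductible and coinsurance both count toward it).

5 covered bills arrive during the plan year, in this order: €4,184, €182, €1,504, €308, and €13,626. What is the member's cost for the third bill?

#1 (€4,184): deductible takes €1,056, €3,128 remains; member's 20% is €625.60. Cost to member: €1,681.60. OOP to date €1,681.60.
#2 (€182): 20% coinsurance on €182 = €36.40. Cost to member: €36.40. OOP to date €1,718.
#3 (€1,504): deductible met; 20% of €1,504 = €300.80. Member pays €300.80; OOP now €2,018.80.

€300.80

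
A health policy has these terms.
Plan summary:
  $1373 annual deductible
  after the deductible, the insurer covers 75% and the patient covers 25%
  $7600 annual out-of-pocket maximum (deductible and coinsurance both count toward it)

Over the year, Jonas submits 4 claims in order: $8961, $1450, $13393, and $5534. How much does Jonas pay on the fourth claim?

Bill 1, $8961: $1373 finishes the deductible; $7588 goes to coinsurance; 25% of $7588 = $1897. Cost to patient: $3270. OOP to date $3270.
Bill 2, $1450: 25% coinsurance on $1450 = $362.50. Patient owes $362.50 (running OOP $3632.50).
Bill 3, $13393: deductible already satisfied, so patient's share is 25% × $13393 = $3348.25. Cost to patient: $3348.25. OOP to date $6980.75.
Bill 4, $5534: deductible already satisfied, so patient's share is 25% × $5534 = $1383.50. Adding that to $6980.75 gives $8364.25, past the $7600 cap; patient pays only $7600 − $6980.75 = $619.25.

$619.25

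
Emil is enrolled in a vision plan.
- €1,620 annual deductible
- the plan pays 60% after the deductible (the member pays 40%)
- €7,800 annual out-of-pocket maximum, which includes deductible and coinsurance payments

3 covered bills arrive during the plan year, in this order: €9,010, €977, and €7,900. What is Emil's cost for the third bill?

€2,833.20

Claim 1 (€9,010): deductible takes €1,620, €7,390 remains; member's 40% is €2,956. Cost to member: €4,576. OOP to date €4,576.
Claim 2 (€977): deductible met; 40% of €977 = €390.80. Cost to member: €390.80. OOP to date €4,966.80.
Claim 3 (€7,900): deductible already satisfied, so member's share is 40% × €7,900 = €3,160. Adding that to €4,966.80 gives €8,126.80, past the €7,800 cap; member pays only €7,800 − €4,966.80 = €2,833.20.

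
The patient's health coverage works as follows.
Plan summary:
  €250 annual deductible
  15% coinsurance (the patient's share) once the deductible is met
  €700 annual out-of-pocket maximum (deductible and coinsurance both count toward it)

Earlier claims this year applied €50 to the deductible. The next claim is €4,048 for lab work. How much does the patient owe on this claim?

Deductible still to meet: €250 − €50 = €200.
That leaves €4,048 − €200 = €3,848 for coinsurance.
Coinsurance: €3,848 × 15% = €577.20.
Patient responsibility before any cap: €200 + €577.20 = €777.20.
Adding €777.20 to the €50 already spent would give €827.20, which exceeds the €700 cap; the patient pays just €700 − €50 = €650.

€650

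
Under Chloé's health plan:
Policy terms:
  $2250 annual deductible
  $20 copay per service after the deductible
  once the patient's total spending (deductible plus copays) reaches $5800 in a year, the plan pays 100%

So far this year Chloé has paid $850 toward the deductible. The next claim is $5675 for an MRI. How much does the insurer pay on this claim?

Deductible still to meet: $2250 − $850 = $1400.
That leaves $5675 − $1400 = $4275 for the copay.
Copay on this service: $20.
So the patient owes $1400 + $20 = $1420 before any cap.
Year-to-date out-of-pocket becomes $850 + $1420 = $2270, still under the $5800 maximum, so no cap applies.
The insurer covers the remainder: $5675 − $1420 = $4255.

$4255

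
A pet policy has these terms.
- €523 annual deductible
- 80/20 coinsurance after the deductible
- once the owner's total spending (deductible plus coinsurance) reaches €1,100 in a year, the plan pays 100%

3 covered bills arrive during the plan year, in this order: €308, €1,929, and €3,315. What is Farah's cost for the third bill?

Claim 1 — €308: fully absorbed by the deductible. Owner owes €308 (running OOP €308).
Claim 2 — €1,929: €215 finishes the deductible; €1,714 goes to coinsurance; owner's 20% is €342.80. Owner pays €557.80; OOP now €865.80.
Claim 3 — €3,315: deductible already satisfied, so owner's share is 20% × €3,315 = €663. That would push OOP to €1,528.80, over the €1,100 cap, so owner pays €1,100 − €865.80 = €234.20.

€234.20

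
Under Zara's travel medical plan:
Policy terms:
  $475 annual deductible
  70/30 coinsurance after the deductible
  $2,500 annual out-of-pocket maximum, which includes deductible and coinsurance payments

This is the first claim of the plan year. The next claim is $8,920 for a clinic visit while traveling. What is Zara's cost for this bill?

$2,500

Nothing has been paid toward the $475 deductible, so the first $475 of this charge is applied there.
The remaining $8,445 (= $8,920 − $475) moves to coinsurance.
Coinsurance: $8,445 × 30% = $2,533.50.
So the traveler owes $475 + $2,533.50 = $3,008.50 before any cap.
Adding $3,008.50 to the $0 already spent would give $3,008.50, which exceeds the $2,500 cap; the traveler pays just $2,500 − $0 = $2,500.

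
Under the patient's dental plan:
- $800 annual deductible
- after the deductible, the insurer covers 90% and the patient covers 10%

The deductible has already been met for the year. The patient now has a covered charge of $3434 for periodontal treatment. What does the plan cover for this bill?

$3090.60

With the deductible met, the entire $3434 is subject to coinsurance.
10% of $3434 = $343.40 falls to the patient.
Insurer pays the balance: $3434 − $343.40 = $3090.60.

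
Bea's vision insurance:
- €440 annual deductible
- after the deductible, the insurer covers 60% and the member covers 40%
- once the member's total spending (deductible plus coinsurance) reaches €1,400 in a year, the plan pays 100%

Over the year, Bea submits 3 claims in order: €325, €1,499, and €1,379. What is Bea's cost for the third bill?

€406.40

Bill 1, €325: all of it applies to the deductible. Member pays €325; OOP now €325.
Bill 2, €1,499: €115 finishes the deductible; €1,384 goes to coinsurance; member's 40% is €553.60. Member owes €668.60 (running OOP €993.60).
Bill 3, €1,379: 40% coinsurance on €1,379 = €551.60. OOP would hit €1,545.20 > €1,400, so the cap limits the member to €1,400 − €993.60 = €406.40.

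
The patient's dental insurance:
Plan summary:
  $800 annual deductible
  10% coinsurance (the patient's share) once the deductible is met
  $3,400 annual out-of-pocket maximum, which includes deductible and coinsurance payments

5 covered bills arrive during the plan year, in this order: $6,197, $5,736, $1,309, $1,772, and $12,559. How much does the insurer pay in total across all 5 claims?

Bill 1, $6,197: $800 to deductible, leaving $5,397; patient's 10% is $539.70. Cost to patient: $1,339.70. OOP to date $1,339.70. Insurer: $6,197 − $1,339.70 = $4,857.30.
Bill 2, $5,736: deductible already satisfied, so patient's share is 10% × $5,736 = $573.60. Cost to patient: $573.60. OOP to date $1,913.30. Insurer: $5,736 − $573.60 = $5,162.40.
Bill 3, $1,309: deductible already satisfied, so patient's share is 10% × $1,309 = $130.90. Patient owes $130.90 (running OOP $2,044.20). Plan pays $1,309 − $130.90 = $1,178.10.
Bill 4, $1,772: deductible already satisfied, so patient's share is 10% × $1,772 = $177.20. Patient owes $177.20 (running OOP $2,221.40). Plan pays $1,772 − $177.20 = $1,594.80.
Bill 5, $12,559: 10% coinsurance on $12,559 = $1,255.90. Adding that to $2,221.40 gives $3,477.30, past the $3,400 cap; patient pays only $3,400 − $2,221.40 = $1,178.60. Insurer: $12,559 − $1,178.60 = $11,380.40.
Insurer total = bills − patient's total = $27,573 − $3,400 = $24,173.

$24,173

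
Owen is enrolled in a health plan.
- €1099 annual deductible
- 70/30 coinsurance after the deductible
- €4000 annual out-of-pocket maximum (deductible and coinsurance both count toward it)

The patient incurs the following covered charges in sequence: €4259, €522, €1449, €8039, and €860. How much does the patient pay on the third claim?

€434.70

Claim 1 (€4259): €1099 finishes the deductible; €3160 goes to coinsurance; patient's 30% is €948. Patient pays €2047; OOP now €2047.
Claim 2 (€522): 30% coinsurance on €522 = €156.60. Cost to patient: €156.60. OOP to date €2203.60.
Claim 3 (€1449): deductible already satisfied, so patient's share is 30% × €1449 = €434.70. Patient pays €434.70; OOP now €2638.30.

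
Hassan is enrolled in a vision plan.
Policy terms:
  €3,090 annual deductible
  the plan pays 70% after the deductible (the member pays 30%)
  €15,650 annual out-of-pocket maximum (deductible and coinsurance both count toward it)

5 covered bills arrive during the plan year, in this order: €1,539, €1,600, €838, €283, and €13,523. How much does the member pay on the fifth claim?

€4,056.90

Claim 1 (€1,539): all of it applies to the deductible. Cost to member: €1,539. OOP to date €1,539.
Claim 2 (€1,600): €1,551 finishes the deductible; €49 goes to coinsurance; 30% of €49 = €14.70. Cost to member: €1,565.70. OOP to date €3,104.70.
Claim 3 (€838): deductible met; 30% of €838 = €251.40. Member pays €251.40; OOP now €3,356.10.
Claim 4 (€283): deductible already satisfied, so member's share is 30% × €283 = €84.90. Member owes €84.90 (running OOP €3,441).
Claim 5 (€13,523): 30% coinsurance on €13,523 = €4,056.90. Member pays €4,056.90; OOP now €7,497.90.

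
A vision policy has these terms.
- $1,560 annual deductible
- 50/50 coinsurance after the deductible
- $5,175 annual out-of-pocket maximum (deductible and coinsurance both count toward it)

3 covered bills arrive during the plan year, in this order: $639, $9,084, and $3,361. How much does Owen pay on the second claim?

$4,536

Claim 1 ($639): all of it applies to the deductible. Member owes $639 (running OOP $639).
Claim 2 ($9,084): $921 finishes the deductible; $8,163 goes to coinsurance; coinsurance $8,163 × 50% = $4,081.50. Deductible plus coinsurance: $921 + $4,081.50 = $5,002.50. Adding that to $639 gives $5,641.50, past the $5,175 cap; member pays only $5,175 − $639 = $4,536.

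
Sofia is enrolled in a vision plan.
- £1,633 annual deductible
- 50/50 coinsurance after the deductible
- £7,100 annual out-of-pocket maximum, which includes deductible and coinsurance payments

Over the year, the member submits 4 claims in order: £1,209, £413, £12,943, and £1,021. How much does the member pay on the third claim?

£5,478

Bill 1, £1,209: all of it applies to the deductible. Member owes £1,209 (running OOP £1,209).
Bill 2, £413: fully absorbed by the deductible. Member pays £413; OOP now £1,622.
Bill 3, £12,943: £11 finishes the deductible; £12,932 goes to coinsurance; coinsurance £12,932 × 50% = £6,466. Deductible plus coinsurance: £11 + £6,466 = £6,477. That would push OOP to £8,099, over the £7,100 cap, so member pays £7,100 − £1,622 = £5,478.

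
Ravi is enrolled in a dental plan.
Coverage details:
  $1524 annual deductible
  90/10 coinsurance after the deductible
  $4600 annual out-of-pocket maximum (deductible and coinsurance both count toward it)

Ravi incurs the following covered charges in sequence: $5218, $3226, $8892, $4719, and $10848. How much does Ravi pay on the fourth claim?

Bill 1, $5218: $1524 finishes the deductible; $3694 goes to coinsurance; coinsurance $3694 × 10% = $369.40. Patient pays $1893.40; OOP now $1893.40.
Bill 2, $3226: deductible met; 10% of $3226 = $322.60. Patient owes $322.60 (running OOP $2216).
Bill 3, $8892: deductible already satisfied, so patient's share is 10% × $8892 = $889.20. Cost to patient: $889.20. OOP to date $3105.20.
Bill 4, $4719: deductible already satisfied, so patient's share is 10% × $4719 = $471.90. Patient pays $471.90; OOP now $3577.10.

$471.90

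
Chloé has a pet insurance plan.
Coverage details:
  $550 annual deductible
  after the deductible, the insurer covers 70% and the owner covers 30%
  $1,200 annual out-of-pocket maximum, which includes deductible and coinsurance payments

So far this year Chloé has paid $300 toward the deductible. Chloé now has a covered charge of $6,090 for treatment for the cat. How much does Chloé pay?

$300 of the $550 deductible is already met, leaving $250.
After the $250 deductible portion, $6,090 − $250 = $5,840 is subject to coinsurance.
Coinsurance: $5,840 × 30% = $1,752.
So the owner owes $250 + $1,752 = $2,002 before any cap.
Adding $2,002 to the $300 already spent would give $2,302, which exceeds the $1,200 cap; the owner pays just $1,200 − $300 = $900.

$900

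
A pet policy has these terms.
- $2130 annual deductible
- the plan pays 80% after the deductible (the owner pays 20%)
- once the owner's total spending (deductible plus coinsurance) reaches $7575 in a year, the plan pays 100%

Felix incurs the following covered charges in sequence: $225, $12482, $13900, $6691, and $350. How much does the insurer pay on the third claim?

#1 ($225): entire amount goes to the deductible. Cost to owner: $225. OOP to date $225. Plan pays $225 − $225 = $0.
#2 ($12482): deductible takes $1905, $10577 remains; owner's 20% is $2115.40. Owner pays $4020.40; OOP now $4245.40. Insurer: $12482 − $4020.40 = $8461.60.
#3 ($13900): 20% coinsurance on $13900 = $2780. Cost to owner: $2780. OOP to date $7025.40. Plan pays $13900 − $2780 = $11120.

$11120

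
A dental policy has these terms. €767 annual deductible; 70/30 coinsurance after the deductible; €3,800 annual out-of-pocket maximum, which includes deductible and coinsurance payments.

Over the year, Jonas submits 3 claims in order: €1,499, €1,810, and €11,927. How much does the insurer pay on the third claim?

€9,656.60

Claim 1 (€1,499): deductible takes €767, €732 remains; 30% of €732 = €219.60. Cost to patient: €986.60. OOP to date €986.60. Insurer: €1,499 − €986.60 = €512.40.
Claim 2 (€1,810): deductible already satisfied, so patient's share is 30% × €1,810 = €543. Patient pays €543; OOP now €1,529.60. Plan pays €1,810 − €543 = €1,267.
Claim 3 (€11,927): deductible already satisfied, so patient's share is 30% × €11,927 = €3,578.10. That would push OOP to €5,107.70, over the €3,800 cap, so patient pays €3,800 − €1,529.60 = €2,270.40. Insurer: €11,927 − €2,270.40 = €9,656.60.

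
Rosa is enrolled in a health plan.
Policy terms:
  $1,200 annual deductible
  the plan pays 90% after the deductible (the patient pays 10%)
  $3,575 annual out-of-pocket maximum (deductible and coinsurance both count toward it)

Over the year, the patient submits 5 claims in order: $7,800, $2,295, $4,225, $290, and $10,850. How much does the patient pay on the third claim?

Claim 1 ($7,800): $1,200 to deductible, leaving $6,600; coinsurance $6,600 × 10% = $660. Cost to patient: $1,860. OOP to date $1,860.
Claim 2 ($2,295): deductible met; 10% of $2,295 = $229.50. Patient pays $229.50; OOP now $2,089.50.
Claim 3 ($4,225): deductible met; 10% of $4,225 = $422.50. Cost to patient: $422.50. OOP to date $2,512.

$422.50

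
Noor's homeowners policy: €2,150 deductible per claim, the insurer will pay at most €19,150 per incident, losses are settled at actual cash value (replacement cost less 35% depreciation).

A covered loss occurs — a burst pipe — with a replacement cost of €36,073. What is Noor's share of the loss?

Depreciate 35%: the covered value is €36,073 × 0.65 = €23,447.45.
Subtract the deductible: €23,447.45 − €2,150 = €21,297.45.
The €19,150 per-incident cap binds; insurer pays €19,150.
Homeowner's share is the uncovered remainder: €36,073 − €19,150 = €16,923.

€16,923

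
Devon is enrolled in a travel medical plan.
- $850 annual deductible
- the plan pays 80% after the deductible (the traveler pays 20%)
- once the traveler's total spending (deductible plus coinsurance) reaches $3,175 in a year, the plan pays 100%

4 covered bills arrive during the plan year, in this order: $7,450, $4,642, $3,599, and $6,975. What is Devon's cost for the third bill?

$76.60

Claim 1 ($7,450): $850 finishes the deductible; $6,600 goes to coinsurance; coinsurance $6,600 × 20% = $1,320. Traveler owes $2,170 (running OOP $2,170).
Claim 2 ($4,642): deductible already satisfied, so traveler's share is 20% × $4,642 = $928.40. Traveler pays $928.40; OOP now $3,098.40.
Claim 3 ($3,599): deductible already satisfied, so traveler's share is 20% × $3,599 = $719.80. OOP would hit $3,818.20 > $3,175, so the cap limits the traveler to $3,175 − $3,098.40 = $76.60.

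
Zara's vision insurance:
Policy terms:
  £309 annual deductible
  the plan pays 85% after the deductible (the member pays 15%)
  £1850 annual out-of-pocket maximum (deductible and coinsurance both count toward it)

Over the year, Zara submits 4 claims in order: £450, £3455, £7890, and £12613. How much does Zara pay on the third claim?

£1001.60

Bill 1, £450: £309 to deductible, leaving £141; 15% of £141 = £21.15. Member pays £330.15; OOP now £330.15.
Bill 2, £3455: deductible already satisfied, so member's share is 15% × £3455 = £518.25. Member owes £518.25 (running OOP £848.40).
Bill 3, £7890: deductible already satisfied, so member's share is 15% × £7890 = £1183.50. OOP would hit £2031.90 > £1850, so the cap limits the member to £1850 − £848.40 = £1001.60.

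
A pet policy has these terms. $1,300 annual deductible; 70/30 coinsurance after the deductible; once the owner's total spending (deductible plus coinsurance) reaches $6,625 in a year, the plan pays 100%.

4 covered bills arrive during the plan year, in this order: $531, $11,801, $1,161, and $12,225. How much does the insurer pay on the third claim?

$812.70

Claim 1 ($531): fully absorbed by the deductible. Owner owes $531 (running OOP $531). Insurer: $531 − $531 = $0.
Claim 2 ($11,801): $769 to deductible, leaving $11,032; 30% of $11,032 = $3,309.60. Cost to owner: $4,078.60. OOP to date $4,609.60. Insurer: $11,801 − $4,078.60 = $7,722.40.
Claim 3 ($1,161): deductible met; 30% of $1,161 = $348.30. Cost to owner: $348.30. OOP to date $4,957.90. Insurer: $1,161 − $348.30 = $812.70.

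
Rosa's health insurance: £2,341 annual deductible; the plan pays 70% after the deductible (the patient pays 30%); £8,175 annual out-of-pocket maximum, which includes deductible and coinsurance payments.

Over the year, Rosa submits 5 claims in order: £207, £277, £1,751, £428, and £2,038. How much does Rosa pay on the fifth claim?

£611.40

Claim 1 (£207): all of it applies to the deductible. Patient pays £207; OOP now £207.
Claim 2 (£277): entire amount goes to the deductible. Patient owes £277 (running OOP £484).
Claim 3 (£1,751): entire amount goes to the deductible. Patient owes £1,751 (running OOP £2,235).
Claim 4 (£428): £106 finishes the deductible; £322 goes to coinsurance; 30% of £322 = £96.60. Patient pays £202.60; OOP now £2,437.60.
Claim 5 (£2,038): deductible already satisfied, so patient's share is 30% × £2,038 = £611.40. Cost to patient: £611.40. OOP to date £3,049.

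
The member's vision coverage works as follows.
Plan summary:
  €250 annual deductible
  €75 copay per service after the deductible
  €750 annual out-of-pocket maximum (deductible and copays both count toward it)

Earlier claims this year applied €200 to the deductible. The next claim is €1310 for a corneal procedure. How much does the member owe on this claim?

€200 of the €250 deductible is already met, leaving €50.
That leaves €1310 − €50 = €1260 for the copay.
Copay on this service: €75.
So the member owes €50 + €75 = €125 before any cap.
Cumulative spending €200 + €125 = €325 stays under the €750 maximum.

€125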